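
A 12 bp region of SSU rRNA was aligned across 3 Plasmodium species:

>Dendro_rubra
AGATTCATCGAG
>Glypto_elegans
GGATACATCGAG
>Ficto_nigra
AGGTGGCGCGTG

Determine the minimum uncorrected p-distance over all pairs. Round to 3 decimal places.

0.167

Pairwise Hamming distances:
  Dendro_rubra vs Glypto_elegans: 2
  Dendro_rubra vs Ficto_nigra: 6
  Glypto_elegans vs Ficto_nigra: 7
The smallest is 2 mismatches, between Dendro_rubra and Glypto_elegans; p = 2/12 = 0.167.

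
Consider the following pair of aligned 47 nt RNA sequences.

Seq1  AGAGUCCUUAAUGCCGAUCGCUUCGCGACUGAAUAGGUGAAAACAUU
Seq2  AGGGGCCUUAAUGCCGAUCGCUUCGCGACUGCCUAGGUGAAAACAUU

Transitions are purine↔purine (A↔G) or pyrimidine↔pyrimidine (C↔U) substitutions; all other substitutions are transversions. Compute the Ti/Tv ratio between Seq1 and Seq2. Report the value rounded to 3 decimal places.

0.333

The sequences differ at positions 3 (A/G, transition), 5 (U/G, transversion), 32 (A/C, transversion), 33 (A/C, transversion).
Of the 4 differences, 1 transition and 3 transversions, so Ti/Tv = 1/3 = 0.333.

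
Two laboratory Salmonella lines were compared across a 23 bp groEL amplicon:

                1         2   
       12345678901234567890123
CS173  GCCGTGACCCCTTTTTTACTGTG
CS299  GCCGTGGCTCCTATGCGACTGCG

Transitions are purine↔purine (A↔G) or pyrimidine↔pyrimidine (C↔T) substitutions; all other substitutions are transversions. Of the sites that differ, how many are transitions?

Differing sites — 7:A/G (Ti); 9:C/T (Ti); 13:T/A (Tv); 15:T/G (Tv); 16:T/C (Ti); 17:T/G (Tv); 22:T/C (Ti).
Of the 7 differences, 4 transitions and 3 transversions, so the answer is 4.

4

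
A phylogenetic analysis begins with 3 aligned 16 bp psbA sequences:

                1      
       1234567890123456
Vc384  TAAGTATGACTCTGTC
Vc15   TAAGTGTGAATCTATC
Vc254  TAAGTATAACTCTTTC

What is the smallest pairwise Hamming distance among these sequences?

2

Pairwise Hamming distances:
  Vc384 vs Vc15: 3
  Vc384 vs Vc254: 2
  Vc15 vs Vc254: 4
The smallest is 2, between Vc384 and Vc254.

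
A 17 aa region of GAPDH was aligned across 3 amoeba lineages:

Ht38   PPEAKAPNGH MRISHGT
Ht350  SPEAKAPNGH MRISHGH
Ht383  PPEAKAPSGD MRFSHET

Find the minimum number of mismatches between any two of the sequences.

2

Pairwise Hamming distances:
  Ht38 vs Ht350: 2
  Ht38 vs Ht383: 4
  Ht350 vs Ht383: 6
The smallest is 2, between Ht38 and Ht350.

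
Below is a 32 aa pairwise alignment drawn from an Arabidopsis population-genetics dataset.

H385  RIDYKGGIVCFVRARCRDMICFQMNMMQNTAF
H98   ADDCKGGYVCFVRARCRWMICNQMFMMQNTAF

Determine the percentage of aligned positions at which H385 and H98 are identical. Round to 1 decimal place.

Mismatches occur at site 1 (R↔A), site 2 (I↔D), site 4 (Y↔C), site 8 (I↔Y), site 18 (D↔W), site 22 (F↔N), site 25 (N↔F).
25 of the 32 sites match, so the percent identity is 25/32 × 100 = 78.1%.

78.1%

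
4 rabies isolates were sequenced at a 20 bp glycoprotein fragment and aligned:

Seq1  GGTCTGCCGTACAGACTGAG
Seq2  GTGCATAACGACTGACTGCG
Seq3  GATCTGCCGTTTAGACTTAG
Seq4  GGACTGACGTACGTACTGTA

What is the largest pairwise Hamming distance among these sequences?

13

Pairwise Hamming distances:
  Seq1 vs Seq2: 10
  Seq1 vs Seq3: 4
  Seq1 vs Seq4: 6
  Seq2 vs Seq3: 13
  Seq2 vs Seq4: 11
  Seq3 vs Seq4: 10
The largest is 13, between Seq2 and Seq3.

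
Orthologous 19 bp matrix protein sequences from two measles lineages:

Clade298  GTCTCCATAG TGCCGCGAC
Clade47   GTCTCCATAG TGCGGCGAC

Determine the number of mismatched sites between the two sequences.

1

Differing sites — 14:C/G.
That gives 1 mismatch out of 19 aligned sites, so the Hamming distance is 1.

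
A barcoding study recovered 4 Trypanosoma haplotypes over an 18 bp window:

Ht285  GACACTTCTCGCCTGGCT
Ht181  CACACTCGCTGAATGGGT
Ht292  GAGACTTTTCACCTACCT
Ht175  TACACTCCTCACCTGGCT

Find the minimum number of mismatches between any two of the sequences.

3

Pairwise Hamming distances:
  Ht285 vs Ht181: 8
  Ht285 vs Ht292: 5
  Ht285 vs Ht175: 3
  Ht181 vs Ht292: 12
  Ht181 vs Ht175: 8
  Ht292 vs Ht175: 6
The smallest is 3, between Ht285 and Ht175.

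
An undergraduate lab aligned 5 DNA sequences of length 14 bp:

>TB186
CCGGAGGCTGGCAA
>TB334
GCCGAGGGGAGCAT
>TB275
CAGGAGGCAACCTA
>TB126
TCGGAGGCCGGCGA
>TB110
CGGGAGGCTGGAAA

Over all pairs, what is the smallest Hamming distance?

Pairwise Hamming distances:
  TB186 vs TB334: 6
  TB186 vs TB275: 5
  TB186 vs TB126: 3
  TB186 vs TB110: 2
  TB334 vs TB275: 8
  TB334 vs TB126: 7
  TB334 vs TB110: 8
  TB275 vs TB126: 6
  TB275 vs TB110: 6
  TB126 vs TB110: 5
The smallest is 2, between TB186 and TB110.

2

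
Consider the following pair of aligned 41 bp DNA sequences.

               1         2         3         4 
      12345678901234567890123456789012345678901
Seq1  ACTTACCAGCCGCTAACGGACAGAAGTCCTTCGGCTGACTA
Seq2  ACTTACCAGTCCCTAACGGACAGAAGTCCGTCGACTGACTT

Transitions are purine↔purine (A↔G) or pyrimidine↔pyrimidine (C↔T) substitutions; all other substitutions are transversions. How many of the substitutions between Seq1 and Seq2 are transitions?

Mismatches occur at site 10 (C↔T, transition), site 12 (G↔C, transversion), site 30 (T↔G, transversion), site 34 (G↔A, transition), site 41 (A↔T, transversion).
Of the 5 differences, 2 transitions and 3 transversions, so the answer is 2.

2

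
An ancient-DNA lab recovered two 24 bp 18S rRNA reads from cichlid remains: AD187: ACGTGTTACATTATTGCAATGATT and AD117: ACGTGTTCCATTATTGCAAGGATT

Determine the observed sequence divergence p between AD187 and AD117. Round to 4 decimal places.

0.0833

The sequences differ at positions 8 (A/C), 20 (T/G).
There are 2 differences over 24 sites, so p = 2/24 = 0.0833.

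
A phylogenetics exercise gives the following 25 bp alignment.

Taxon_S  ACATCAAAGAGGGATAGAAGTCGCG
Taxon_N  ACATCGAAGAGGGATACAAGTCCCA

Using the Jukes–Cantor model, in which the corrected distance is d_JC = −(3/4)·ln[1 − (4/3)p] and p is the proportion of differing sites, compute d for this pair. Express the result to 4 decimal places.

The sequences differ at positions 6 (A/G), 17 (G/C), 23 (G/C), 25 (G/A).
p = 4/25 = 0.160000.
d = −0.75 · ln(1 − (4/3)·0.160000) = −0.75 · ln(0.786667) = −0.75 · (-0.239950) = 0.1800.

0.1800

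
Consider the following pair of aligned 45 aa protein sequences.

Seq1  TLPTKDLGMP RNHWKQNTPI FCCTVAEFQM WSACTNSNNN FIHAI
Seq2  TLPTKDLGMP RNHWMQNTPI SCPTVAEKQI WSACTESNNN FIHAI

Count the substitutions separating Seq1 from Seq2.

Differing sites — 15:K/M; 21:F/S; 23:C/P; 28:F/K; 30:M/I; 36:N/E.
That gives 6 mismatches out of 45 aligned sites, so the Hamming distance is 6.

6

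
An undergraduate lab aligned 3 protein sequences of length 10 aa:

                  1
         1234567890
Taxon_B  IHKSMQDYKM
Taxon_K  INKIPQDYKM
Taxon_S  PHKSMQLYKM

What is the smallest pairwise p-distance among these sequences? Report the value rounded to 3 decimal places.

Pairwise Hamming distances:
  Taxon_B vs Taxon_K: 3
  Taxon_B vs Taxon_S: 2
  Taxon_K vs Taxon_S: 5
The smallest is 2 mismatches, between Taxon_B and Taxon_S; p = 2/10 = 0.200.

0.200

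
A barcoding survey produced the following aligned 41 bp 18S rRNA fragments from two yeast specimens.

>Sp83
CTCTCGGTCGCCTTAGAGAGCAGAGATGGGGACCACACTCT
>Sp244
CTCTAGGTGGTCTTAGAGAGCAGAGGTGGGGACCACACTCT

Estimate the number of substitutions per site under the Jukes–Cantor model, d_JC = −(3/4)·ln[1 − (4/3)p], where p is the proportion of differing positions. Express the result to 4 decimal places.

The sequences differ at positions 5 (C/A), 9 (C/G), 11 (C/T), 26 (A/G).
p = 4/41 = 0.097561.
d = −0.75 · ln(1 − (4/3)·0.097561) = −0.75 · ln(0.869919) = −0.75 · (-0.139355) = 0.1045.

0.1045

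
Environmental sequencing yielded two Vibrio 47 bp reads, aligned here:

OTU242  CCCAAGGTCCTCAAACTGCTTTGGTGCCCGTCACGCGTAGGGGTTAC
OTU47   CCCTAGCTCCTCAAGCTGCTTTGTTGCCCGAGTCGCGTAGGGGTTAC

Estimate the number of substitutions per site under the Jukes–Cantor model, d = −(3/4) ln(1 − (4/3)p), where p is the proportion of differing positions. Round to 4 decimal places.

Differing sites — 4:A/T; 7:G/C; 15:A/G; 24:G/T; 31:T/A; 32:C/G; 33:A/T.
p = 7/47 = 0.148936.
d = −0.75 · ln(1 − (4/3)·0.148936) = −0.75 · ln(0.801419) = −0.75 · (-0.221371) = 0.1660.

0.1660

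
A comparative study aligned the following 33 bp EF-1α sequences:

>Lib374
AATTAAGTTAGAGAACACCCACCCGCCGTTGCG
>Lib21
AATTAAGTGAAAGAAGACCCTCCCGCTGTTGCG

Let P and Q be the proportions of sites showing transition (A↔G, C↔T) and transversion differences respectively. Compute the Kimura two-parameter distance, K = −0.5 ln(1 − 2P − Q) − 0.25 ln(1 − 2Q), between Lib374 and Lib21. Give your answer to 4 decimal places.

The sequences differ at positions 9 (T/G, transversion), 11 (G/A, transition), 16 (C/G, transversion), 21 (A/T, transversion), 27 (C/T, transition).
Of the 5 differences, 2 transitions and 3 transversions over 33 sites: P = 2/33 = 0.060606, Q = 3/33 = 0.090909.
d = −0.5·ln(0.787879) − 0.25·ln(0.818182) = −0.5·(-0.238411) − 0.25·(-0.200670) = 0.1694.

0.1694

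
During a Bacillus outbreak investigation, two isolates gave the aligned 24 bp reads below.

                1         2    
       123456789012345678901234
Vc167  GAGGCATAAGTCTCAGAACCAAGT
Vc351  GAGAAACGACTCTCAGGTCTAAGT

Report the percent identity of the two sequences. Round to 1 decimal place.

66.7%

The sequences differ at positions 4 (G/A), 5 (C/A), 7 (T/C), 8 (A/G), 10 (G/C), 17 (A/G), 18 (A/T), 20 (C/T).
16 of the 24 sites match, so the percent identity is 16/24 × 100 = 66.7%.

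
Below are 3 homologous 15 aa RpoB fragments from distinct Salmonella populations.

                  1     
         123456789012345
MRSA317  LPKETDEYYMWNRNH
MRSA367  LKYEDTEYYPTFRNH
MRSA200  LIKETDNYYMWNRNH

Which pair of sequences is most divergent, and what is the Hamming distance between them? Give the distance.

8

Pairwise Hamming distances:
  MRSA317 vs MRSA367: 7
  MRSA317 vs MRSA200: 2
  MRSA367 vs MRSA200: 8
The largest is 8, between MRSA367 and MRSA200.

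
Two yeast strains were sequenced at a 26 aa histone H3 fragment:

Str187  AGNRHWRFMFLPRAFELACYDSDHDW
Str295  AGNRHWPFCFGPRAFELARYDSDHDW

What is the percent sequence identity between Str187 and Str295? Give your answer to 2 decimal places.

Differing sites — 7:R/P; 9:M/C; 11:L/G; 19:C/R.
22 of the 26 sites match, so the percent identity is 22/26 × 100 = 84.62%.

84.62%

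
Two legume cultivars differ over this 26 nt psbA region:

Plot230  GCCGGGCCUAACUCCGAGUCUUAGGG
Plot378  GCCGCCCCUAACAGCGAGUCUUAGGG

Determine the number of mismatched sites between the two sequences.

4

The sequences differ at positions 5 (G/C), 6 (G/C), 13 (U/A), 14 (C/G).
That gives 4 mismatches out of 26 aligned sites, so the Hamming distance is 4.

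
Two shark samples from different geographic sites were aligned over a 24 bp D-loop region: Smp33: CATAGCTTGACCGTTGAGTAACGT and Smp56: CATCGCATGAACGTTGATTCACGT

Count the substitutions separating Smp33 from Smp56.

5

The sequences differ at positions 4 (A/C), 7 (T/A), 11 (C/A), 18 (G/T), 20 (A/C).
That gives 5 mismatches out of 24 aligned sites, so the Hamming distance is 5.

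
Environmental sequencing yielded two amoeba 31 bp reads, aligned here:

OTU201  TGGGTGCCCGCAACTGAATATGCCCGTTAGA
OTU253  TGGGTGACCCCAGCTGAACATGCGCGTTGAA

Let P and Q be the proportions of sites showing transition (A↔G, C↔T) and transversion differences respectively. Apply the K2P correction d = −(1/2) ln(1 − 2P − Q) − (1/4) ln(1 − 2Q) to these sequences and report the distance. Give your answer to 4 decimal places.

0.2729

Differing sites — 7:C/A (Tv); 10:G/C (Tv); 13:A/G (Ti); 19:T/C (Ti); 24:C/G (Tv); 29:A/G (Ti); 30:G/A (Ti).
Of the 7 differences, 4 transitions and 3 transversions over 31 sites: P = 4/31 = 0.129032, Q = 3/31 = 0.096774.
d = −0.5·ln(0.645162) − 0.25·ln(0.806452) = −0.5·(-0.438254) − 0.25·(-0.215111) = 0.2729.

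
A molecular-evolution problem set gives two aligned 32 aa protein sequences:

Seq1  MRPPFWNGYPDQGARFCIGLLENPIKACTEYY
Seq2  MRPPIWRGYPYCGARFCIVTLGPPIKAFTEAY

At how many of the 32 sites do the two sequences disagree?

10

The sequences differ at positions 5 (F/I), 7 (N/R), 11 (D/Y), 12 (Q/C), 19 (G/V), 20 (L/T), 22 (E/G), 23 (N/P), 28 (C/F), 31 (Y/A).
That gives 10 mismatches out of 32 aligned sites, so the Hamming distance is 10.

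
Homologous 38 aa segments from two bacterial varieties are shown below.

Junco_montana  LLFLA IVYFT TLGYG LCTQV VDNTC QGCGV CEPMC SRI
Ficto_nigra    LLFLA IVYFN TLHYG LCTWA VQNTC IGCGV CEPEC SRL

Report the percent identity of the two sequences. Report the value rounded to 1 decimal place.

78.9%

Differing sites — 10:T/N; 13:G/H; 19:Q/W; 20:V/A; 22:D/Q; 26:Q/I; 34:M/E; 38:I/L.
30 of the 38 sites match, so the percent identity is 30/38 × 100 = 78.9%.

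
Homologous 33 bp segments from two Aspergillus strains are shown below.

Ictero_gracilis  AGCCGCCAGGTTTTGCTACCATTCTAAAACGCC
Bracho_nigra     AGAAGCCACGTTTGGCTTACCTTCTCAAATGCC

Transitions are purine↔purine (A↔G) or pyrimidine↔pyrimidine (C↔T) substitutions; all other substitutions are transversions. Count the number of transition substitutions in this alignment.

Mismatches occur at site 3 (C/A, transversion), site 4 (C/A, transversion), site 9 (G/C, transversion), site 14 (T/G, transversion), site 18 (A/T, transversion), site 19 (C/A, transversion), site 21 (A/C, transversion), site 26 (A/C, transversion), site 30 (C/T, transition).
Of the 9 differences, 1 transition and 8 transversions, so the answer is 1.

1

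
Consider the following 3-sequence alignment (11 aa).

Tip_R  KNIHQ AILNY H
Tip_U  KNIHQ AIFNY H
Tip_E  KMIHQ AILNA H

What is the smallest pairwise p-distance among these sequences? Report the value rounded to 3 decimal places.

Pairwise Hamming distances:
  Tip_R vs Tip_U: 1
  Tip_R vs Tip_E: 2
  Tip_U vs Tip_E: 3
The smallest is 1 mismatch, between Tip_R and Tip_U; p = 1/11 = 0.091.

0.091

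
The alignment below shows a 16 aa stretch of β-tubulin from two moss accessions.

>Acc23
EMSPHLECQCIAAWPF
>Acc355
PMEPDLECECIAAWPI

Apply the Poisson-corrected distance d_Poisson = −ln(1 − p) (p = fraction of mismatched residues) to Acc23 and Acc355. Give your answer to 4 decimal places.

0.3747

Mismatches occur at site 1 (E→P), site 3 (S→E), site 5 (H→D), site 9 (Q→E), site 16 (F→I).
p = 5/16 = 0.312500.
d = −ln(1 − 0.312500) = −ln(0.687500) = 0.3747.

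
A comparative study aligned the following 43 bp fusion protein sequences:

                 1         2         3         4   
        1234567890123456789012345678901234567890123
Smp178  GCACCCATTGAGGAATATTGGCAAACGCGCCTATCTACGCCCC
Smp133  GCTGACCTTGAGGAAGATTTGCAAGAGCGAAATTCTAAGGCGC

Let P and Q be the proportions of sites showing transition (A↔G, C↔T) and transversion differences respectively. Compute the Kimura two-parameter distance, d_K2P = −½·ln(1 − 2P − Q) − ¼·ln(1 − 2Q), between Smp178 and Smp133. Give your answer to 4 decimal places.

0.4960

Mismatches occur at site 3 (A→T, transversion), site 4 (C→G, transversion), site 5 (C→A, transversion), site 7 (A→C, transversion), site 16 (T→G, transversion), site 20 (G→T, transversion), site 25 (A→G, transition), site 26 (C→A, transversion), site 30 (C→A, transversion), site 31 (C→A, transversion), site 32 (T→A, transversion), site 33 (A→T, transversion), site 38 (C→A, transversion), site 40 (C→G, transversion), site 42 (C→G, transversion).
Of the 15 differences, 1 transition and 14 transversions over 43 sites: P = 1/43 = 0.023256, Q = 14/43 = 0.325581.
d = −0.5·ln(0.627907) − 0.25·ln(0.348838) = −0.5·(-0.465363) − 0.25·(-1.053148) = 0.4960.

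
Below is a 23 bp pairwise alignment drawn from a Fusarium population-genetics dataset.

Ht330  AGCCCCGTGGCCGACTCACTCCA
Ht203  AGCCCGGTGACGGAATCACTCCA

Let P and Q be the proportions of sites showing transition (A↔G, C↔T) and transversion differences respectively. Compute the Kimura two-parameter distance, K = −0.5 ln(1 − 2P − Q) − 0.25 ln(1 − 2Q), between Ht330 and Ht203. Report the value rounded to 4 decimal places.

Mismatches occur at site 6 (C→G, transversion), site 10 (G→A, transition), site 12 (C→G, transversion), site 15 (C→A, transversion).
Of the 4 differences, 1 transition and 3 transversions over 23 sites: P = 1/23 = 0.043478, Q = 3/23 = 0.130435.
d = −0.5·ln(0.782609) − 0.25·ln(0.739130) = −0.5·(-0.245122) − 0.25·(-0.302281) = 0.1981.

0.1981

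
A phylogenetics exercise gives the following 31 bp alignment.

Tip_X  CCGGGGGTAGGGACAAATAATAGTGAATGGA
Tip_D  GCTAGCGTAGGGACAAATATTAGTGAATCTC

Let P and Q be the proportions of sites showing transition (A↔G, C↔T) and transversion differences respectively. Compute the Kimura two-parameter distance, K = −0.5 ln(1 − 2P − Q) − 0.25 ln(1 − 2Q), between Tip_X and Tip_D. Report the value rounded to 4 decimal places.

0.3217

Differing sites — 1:C/G (Tv); 3:G/T (Tv); 4:G/A (Ti); 6:G/C (Tv); 20:A/T (Tv); 29:G/C (Tv); 30:G/T (Tv); 31:A/C (Tv).
Of the 8 differences, 1 transition and 7 transversions over 31 sites: P = 1/31 = 0.032258, Q = 7/31 = 0.225806.
d = −0.5·ln(0.709678) − 0.25·ln(0.548388) = −0.5·(-0.342944) − 0.25·(-0.600772) = 0.3217.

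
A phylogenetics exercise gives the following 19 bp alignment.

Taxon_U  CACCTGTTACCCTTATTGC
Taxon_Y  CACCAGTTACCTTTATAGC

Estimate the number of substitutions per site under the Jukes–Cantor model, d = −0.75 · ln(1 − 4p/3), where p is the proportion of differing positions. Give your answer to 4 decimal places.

0.1773

The sequences differ at positions 5 (T/A), 12 (C/T), 17 (T/A).
p = 3/19 = 0.157895.
d = −0.75 · ln(1 − (4/3)·0.157895) = −0.75 · ln(0.789473) = −0.75 · (-0.236390) = 0.1773.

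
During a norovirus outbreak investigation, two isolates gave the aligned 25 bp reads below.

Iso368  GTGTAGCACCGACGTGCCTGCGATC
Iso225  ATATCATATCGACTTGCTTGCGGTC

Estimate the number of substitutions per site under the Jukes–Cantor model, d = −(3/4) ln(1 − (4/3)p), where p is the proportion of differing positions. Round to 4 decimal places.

Differing sites — 1:G/A; 3:G/A; 5:A/C; 6:G/A; 7:C/T; 9:C/T; 14:G/T; 18:C/T; 23:A/G.
p = 9/25 = 0.360000.
d = −0.75 · ln(1 − (4/3)·0.360000) = −0.75 · ln(0.520000) = −0.75 · (-0.653926) = 0.4904.

0.4904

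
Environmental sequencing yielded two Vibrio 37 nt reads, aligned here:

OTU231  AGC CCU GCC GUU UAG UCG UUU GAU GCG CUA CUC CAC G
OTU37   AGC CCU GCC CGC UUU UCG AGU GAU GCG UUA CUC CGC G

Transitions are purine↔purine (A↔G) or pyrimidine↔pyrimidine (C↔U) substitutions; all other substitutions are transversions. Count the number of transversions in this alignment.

Mismatches occur at site 10 (G↔C, transversion), site 11 (U↔G, transversion), site 12 (U↔C, transition), site 14 (A↔U, transversion), site 15 (G↔U, transversion), site 19 (U↔A, transversion), site 20 (U↔G, transversion), site 28 (C↔U, transition), site 35 (A↔G, transition).
Of the 9 differences, 3 transitions and 6 transversions, so the answer is 6.

6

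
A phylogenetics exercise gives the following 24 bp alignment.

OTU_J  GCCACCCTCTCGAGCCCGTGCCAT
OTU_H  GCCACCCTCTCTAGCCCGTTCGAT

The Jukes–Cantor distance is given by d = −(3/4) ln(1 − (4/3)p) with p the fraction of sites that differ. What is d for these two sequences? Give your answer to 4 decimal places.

Differing sites — 12:G/T; 20:G/T; 22:C/G.
p = 3/24 = 0.125000.
d = −0.75 · ln(1 − (4/3)·0.125000) = −0.75 · ln(0.833333) = −0.75 · (-0.182322) = 0.1367.

0.1367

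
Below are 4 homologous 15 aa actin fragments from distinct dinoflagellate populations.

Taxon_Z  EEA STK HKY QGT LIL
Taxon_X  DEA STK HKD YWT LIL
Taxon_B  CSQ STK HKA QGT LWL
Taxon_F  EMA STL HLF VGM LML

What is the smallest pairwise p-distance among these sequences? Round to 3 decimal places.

Pairwise Hamming distances:
  Taxon_Z vs Taxon_X: 4
  Taxon_Z vs Taxon_B: 5
  Taxon_Z vs Taxon_F: 7
  Taxon_X vs Taxon_B: 7
  Taxon_X vs Taxon_F: 9
  Taxon_B vs Taxon_F: 9
The smallest is 4 mismatches, between Taxon_Z and Taxon_X; p = 4/15 = 0.267.

0.267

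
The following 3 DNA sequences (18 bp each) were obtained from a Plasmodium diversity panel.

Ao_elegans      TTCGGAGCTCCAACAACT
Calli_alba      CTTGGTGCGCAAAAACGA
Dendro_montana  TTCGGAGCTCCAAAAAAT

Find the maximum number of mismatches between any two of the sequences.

9

Pairwise Hamming distances:
  Ao_elegans vs Calli_alba: 9
  Ao_elegans vs Dendro_montana: 2
  Calli_alba vs Dendro_montana: 8
The largest is 9, between Ao_elegans and Calli_alba.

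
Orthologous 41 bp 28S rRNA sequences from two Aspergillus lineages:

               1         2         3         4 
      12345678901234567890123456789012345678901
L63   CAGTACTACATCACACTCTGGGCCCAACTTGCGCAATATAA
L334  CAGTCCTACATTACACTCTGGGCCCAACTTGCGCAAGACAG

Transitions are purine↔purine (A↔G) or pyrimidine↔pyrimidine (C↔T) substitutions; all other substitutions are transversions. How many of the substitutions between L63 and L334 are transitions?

3

Mismatches occur at site 5 (A/C, transversion), site 12 (C/T, transition), site 37 (T/G, transversion), site 39 (T/C, transition), site 41 (A/G, transition).
Of the 5 differences, 3 transitions and 2 transversions, so the answer is 3.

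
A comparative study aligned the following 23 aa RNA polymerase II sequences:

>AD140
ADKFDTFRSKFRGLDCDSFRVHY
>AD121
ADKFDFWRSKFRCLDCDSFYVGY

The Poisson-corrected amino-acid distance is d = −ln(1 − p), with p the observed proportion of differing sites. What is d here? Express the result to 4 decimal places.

0.2451

Differing sites — 6:T/F; 7:F/W; 13:G/C; 20:R/Y; 22:H/G.
p = 5/23 = 0.217391.
d = −ln(1 − 0.217391) = −ln(0.782609) = 0.2451.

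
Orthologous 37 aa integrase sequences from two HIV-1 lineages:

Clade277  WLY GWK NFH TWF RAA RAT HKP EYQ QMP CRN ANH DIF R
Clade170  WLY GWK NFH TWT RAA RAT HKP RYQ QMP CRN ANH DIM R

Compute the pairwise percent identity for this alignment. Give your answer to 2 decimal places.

91.89%

Mismatches occur at site 12 (F/T), site 22 (E/R), site 36 (F/M).
34 of the 37 sites match, so the percent identity is 34/37 × 100 = 91.89%.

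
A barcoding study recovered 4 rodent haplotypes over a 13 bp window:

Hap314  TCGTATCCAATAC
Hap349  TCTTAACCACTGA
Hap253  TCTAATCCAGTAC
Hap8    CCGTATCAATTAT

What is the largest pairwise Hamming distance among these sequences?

7

Pairwise Hamming distances:
  Hap314 vs Hap349: 5
  Hap314 vs Hap253: 3
  Hap314 vs Hap8: 4
  Hap349 vs Hap253: 5
  Hap349 vs Hap8: 7
  Hap253 vs Hap8: 6
The largest is 7, between Hap349 and Hap8.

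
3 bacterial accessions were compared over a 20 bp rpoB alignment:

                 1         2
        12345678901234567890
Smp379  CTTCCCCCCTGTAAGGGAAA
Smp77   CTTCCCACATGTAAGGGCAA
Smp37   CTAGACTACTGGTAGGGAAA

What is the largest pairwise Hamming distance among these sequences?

Pairwise Hamming distances:
  Smp379 vs Smp77: 3
  Smp379 vs Smp37: 7
  Smp77 vs Smp37: 9
The largest is 9, between Smp77 and Smp37.

9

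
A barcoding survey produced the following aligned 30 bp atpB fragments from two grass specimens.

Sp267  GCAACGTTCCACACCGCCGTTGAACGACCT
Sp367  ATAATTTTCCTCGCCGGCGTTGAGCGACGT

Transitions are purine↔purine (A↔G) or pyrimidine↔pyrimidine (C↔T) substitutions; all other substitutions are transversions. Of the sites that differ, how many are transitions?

Mismatches occur at site 1 (G→A, transition), site 2 (C→T, transition), site 5 (C→T, transition), site 6 (G→T, transversion), site 11 (A→T, transversion), site 13 (A→G, transition), site 17 (C→G, transversion), site 24 (A→G, transition), site 29 (C→G, transversion).
Of the 9 differences, 5 transitions and 4 transversions, so the answer is 5.

5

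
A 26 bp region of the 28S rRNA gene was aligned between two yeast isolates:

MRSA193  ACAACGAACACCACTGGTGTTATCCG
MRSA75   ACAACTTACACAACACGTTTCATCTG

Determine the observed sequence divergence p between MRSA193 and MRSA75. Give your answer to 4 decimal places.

Mismatches occur at site 6 (G/T), site 7 (A/T), site 12 (C/A), site 15 (T/A), site 16 (G/C), site 19 (G/T), site 21 (T/C), site 25 (C/T).
There are 8 differences over 26 sites, so p = 8/26 = 0.3077.

0.3077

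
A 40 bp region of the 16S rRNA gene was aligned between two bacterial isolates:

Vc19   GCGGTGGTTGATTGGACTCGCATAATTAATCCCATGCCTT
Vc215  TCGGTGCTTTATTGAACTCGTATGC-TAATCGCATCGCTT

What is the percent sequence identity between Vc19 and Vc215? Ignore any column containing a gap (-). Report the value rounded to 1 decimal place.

74.4%

Excluding the 1 gap column leaves 39 comparable sites.
Differing sites — 1:G/T; 7:G/C; 10:G/T; 15:G/A; 21:C/T; 24:A/G; 25:A/C; 32:C/G; 36:G/C; 37:C/G.
29 of the 39 comparable sites match, so the percent identity is 29/39 × 100 = 74.4%.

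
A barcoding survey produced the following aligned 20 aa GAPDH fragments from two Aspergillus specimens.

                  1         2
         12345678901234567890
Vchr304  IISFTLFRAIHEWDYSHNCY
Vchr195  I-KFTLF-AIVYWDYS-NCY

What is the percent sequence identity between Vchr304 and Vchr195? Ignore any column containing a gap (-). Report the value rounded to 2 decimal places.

Excluding the 3 gap columns leaves 17 comparable sites.
Differing sites — 3:S/K; 11:H/V; 12:E/Y.
14 of the 17 comparable sites match, so the percent identity is 14/17 × 100 = 82.35%.

82.35%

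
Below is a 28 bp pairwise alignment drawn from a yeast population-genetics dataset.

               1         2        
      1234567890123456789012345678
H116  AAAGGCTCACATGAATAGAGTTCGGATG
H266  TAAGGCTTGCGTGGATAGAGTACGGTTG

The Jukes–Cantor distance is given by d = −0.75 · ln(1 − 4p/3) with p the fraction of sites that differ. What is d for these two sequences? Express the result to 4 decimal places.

0.3041

The sequences differ at positions 1 (A/T), 8 (C/T), 9 (A/G), 11 (A/G), 14 (A/G), 22 (T/A), 26 (A/T).
p = 7/28 = 0.250000.
d = −0.75 · ln(1 − (4/3)·0.250000) = −0.75 · ln(0.666667) = −0.75 · (-0.405465) = 0.3041.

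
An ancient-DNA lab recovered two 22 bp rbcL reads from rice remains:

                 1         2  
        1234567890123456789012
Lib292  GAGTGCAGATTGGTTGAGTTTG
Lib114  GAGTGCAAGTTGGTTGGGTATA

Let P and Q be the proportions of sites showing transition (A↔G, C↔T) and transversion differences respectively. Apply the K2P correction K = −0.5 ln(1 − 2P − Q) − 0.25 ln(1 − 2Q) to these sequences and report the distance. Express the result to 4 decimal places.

The sequences differ at positions 8 (G/A, transition), 9 (A/G, transition), 17 (A/G, transition), 20 (T/A, transversion), 22 (G/A, transition).
Of the 5 differences, 4 transitions and 1 transversion over 22 sites: P = 4/22 = 0.181818, Q = 1/22 = 0.045455.
d = −0.5·ln(0.590909) − 0.25·ln(0.909090) = −0.5·(-0.526093) − 0.25·(-0.095311) = 0.2869.

0.2869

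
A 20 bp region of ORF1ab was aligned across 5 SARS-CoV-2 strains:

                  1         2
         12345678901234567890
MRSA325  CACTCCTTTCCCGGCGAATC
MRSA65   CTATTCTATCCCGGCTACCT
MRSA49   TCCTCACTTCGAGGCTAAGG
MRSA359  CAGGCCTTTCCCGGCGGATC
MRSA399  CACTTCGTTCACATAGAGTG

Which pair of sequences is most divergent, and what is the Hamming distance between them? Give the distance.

13

Pairwise Hamming distances:
  MRSA325 vs MRSA65: 8
  MRSA325 vs MRSA49: 9
  MRSA325 vs MRSA359: 3
  MRSA325 vs MRSA399: 8
  MRSA65 vs MRSA49: 12
  MRSA65 vs MRSA359: 10
  MRSA65 vs MRSA399: 12
  MRSA49 vs MRSA359: 12
  MRSA49 vs MRSA399: 13
  MRSA359 vs MRSA399: 11
The largest is 13, between MRSA49 and MRSA399.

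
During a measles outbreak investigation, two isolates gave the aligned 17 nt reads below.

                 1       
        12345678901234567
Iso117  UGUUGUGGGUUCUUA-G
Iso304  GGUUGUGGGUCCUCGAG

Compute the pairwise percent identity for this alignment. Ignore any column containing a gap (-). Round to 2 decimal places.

Excluding the 1 gap column leaves 16 comparable sites.
The sequences differ at positions 1 (U/G), 11 (U/C), 14 (U/C), 15 (A/G).
12 of the 16 comparable sites match, so the percent identity is 12/16 × 100 = 75.00%.

75.00%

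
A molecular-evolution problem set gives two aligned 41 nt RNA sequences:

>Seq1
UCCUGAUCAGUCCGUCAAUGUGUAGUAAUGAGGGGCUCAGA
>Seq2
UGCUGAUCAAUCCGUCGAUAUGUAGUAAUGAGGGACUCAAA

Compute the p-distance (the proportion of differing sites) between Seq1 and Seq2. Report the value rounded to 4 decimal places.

0.1463

Mismatches occur at site 2 (C→G), site 10 (G→A), site 17 (A→G), site 20 (G→A), site 35 (G→A), site 40 (G→A).
There are 6 differences over 41 sites, so p = 6/41 = 0.1463.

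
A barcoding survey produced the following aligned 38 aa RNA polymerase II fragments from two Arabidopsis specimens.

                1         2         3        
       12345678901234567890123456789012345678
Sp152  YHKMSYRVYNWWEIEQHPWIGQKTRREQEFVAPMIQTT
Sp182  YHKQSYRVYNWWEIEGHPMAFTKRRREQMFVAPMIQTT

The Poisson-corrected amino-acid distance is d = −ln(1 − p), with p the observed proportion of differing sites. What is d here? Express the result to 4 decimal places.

The sequences differ at positions 4 (M/Q), 16 (Q/G), 19 (W/M), 20 (I/A), 21 (G/F), 22 (Q/T), 24 (T/R), 29 (E/M).
p = 8/38 = 0.210526.
d = −ln(1 − 0.210526) = −ln(0.789474) = 0.2364.

0.2364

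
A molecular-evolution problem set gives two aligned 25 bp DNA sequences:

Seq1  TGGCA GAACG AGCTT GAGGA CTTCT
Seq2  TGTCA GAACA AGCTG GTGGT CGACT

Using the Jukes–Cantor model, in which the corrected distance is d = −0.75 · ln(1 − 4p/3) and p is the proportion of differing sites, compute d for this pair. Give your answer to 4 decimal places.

0.3505

Mismatches occur at site 3 (G↔T), site 10 (G↔A), site 15 (T↔G), site 17 (A↔T), site 20 (A↔T), site 22 (T↔G), site 23 (T↔A).
p = 7/25 = 0.280000.
d = −0.75 · ln(1 − (4/3)·0.280000) = −0.75 · ln(0.626667) = −0.75 · (-0.467340) = 0.3505.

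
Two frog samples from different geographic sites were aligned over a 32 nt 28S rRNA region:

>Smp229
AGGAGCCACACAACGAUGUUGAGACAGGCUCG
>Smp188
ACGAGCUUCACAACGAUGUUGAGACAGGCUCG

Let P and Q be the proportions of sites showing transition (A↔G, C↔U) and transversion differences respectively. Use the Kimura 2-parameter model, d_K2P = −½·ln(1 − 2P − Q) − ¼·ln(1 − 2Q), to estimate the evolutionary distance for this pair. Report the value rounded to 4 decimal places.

0.1001

Differing sites — 2:G/C (Tv); 7:C/U (Ti); 8:A/U (Tv).
Of the 3 differences, 1 transition and 2 transversions over 32 sites: P = 1/32 = 0.031250, Q = 2/32 = 0.062500.
d = −0.5·ln(0.875000) − 0.25·ln(0.875000) = −0.5·(-0.133531) − 0.25·(-0.133531) = 0.1001.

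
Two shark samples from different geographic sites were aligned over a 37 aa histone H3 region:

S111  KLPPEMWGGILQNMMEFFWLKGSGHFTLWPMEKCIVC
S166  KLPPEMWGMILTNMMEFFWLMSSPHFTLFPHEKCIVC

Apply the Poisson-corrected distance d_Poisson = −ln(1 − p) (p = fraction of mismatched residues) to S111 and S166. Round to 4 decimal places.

The sequences differ at positions 9 (G/M), 12 (Q/T), 21 (K/M), 22 (G/S), 24 (G/P), 29 (W/F), 31 (M/H).
p = 7/37 = 0.189189.
d = −ln(1 − 0.189189) = −ln(0.810811) = 0.2097.

0.2097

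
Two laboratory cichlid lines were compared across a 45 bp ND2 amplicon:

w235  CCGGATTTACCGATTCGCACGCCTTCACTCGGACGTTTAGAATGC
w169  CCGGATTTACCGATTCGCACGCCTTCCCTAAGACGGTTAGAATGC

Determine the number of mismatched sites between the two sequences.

4

Mismatches occur at site 27 (A/C), site 30 (C/A), site 31 (G/A), site 36 (T/G).
That gives 4 mismatches out of 45 aligned sites, so the Hamming distance is 4.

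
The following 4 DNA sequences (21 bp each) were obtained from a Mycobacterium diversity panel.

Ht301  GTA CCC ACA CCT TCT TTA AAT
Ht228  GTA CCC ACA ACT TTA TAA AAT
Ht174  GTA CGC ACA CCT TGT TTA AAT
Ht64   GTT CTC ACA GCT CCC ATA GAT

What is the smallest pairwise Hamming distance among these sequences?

Pairwise Hamming distances:
  Ht301 vs Ht228: 4
  Ht301 vs Ht174: 2
  Ht301 vs Ht64: 7
  Ht228 vs Ht174: 5
  Ht228 vs Ht64: 9
  Ht174 vs Ht64: 8
The smallest is 2, between Ht301 and Ht174.

2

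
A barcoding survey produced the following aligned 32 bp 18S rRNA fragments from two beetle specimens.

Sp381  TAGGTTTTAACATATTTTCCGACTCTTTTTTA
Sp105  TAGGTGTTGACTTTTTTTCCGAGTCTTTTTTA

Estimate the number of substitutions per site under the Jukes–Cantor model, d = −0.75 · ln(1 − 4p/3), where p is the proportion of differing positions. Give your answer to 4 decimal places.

The sequences differ at positions 6 (T/G), 9 (A/G), 12 (A/T), 14 (A/T), 23 (C/G).
p = 5/32 = 0.156250.
d = −0.75 · ln(1 − (4/3)·0.156250) = −0.75 · ln(0.791667) = −0.75 · (-0.233614) = 0.1752.

0.1752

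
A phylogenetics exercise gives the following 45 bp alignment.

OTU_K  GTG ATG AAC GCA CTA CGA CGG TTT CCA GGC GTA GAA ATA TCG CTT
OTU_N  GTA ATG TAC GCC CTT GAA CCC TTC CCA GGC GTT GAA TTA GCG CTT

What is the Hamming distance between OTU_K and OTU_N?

Mismatches occur at site 3 (G→A), site 7 (A→T), site 12 (A→C), site 15 (A→T), site 16 (C→G), site 17 (G→A), site 20 (G→C), site 21 (G→C), site 24 (T→C), site 33 (A→T), site 37 (A→T), site 40 (T→G).
That gives 12 mismatches out of 45 aligned sites, so the Hamming distance is 12.

12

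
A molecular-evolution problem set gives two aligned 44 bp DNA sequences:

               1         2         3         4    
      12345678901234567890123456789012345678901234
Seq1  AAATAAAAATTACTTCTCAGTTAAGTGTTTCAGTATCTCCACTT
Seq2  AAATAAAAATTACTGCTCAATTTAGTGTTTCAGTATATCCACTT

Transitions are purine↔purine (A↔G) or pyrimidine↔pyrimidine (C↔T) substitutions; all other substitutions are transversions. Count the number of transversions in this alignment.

Differing sites — 15:T/G (Tv); 20:G/A (Ti); 23:A/T (Tv); 37:C/A (Tv).
Of the 4 differences, 1 transition and 3 transversions, so the answer is 3.

3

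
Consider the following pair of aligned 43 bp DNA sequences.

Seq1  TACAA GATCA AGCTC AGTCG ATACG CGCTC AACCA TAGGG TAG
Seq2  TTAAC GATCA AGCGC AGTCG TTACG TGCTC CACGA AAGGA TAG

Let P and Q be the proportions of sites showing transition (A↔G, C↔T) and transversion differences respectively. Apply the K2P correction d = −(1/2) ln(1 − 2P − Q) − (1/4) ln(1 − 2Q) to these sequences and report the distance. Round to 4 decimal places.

0.2799

Mismatches occur at site 2 (A→T, transversion), site 3 (C→A, transversion), site 5 (A→C, transversion), site 14 (T→G, transversion), site 21 (A→T, transversion), site 26 (C→T, transition), site 31 (A→C, transversion), site 34 (C→G, transversion), site 36 (T→A, transversion), site 40 (G→A, transition).
Of the 10 differences, 2 transitions and 8 transversions over 43 sites: P = 2/43 = 0.046512, Q = 8/43 = 0.186047.
d = −0.5·ln(0.720929) − 0.25·ln(0.627906) = −0.5·(-0.327215) − 0.25·(-0.465365) = 0.2799.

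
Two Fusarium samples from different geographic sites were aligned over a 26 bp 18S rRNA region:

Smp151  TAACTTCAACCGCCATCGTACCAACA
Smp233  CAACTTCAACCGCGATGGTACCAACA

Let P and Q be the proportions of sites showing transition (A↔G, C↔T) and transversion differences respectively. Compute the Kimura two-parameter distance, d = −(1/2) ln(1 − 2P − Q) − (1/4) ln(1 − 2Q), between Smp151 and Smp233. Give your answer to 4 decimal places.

The sequences differ at positions 1 (T/C, transition), 14 (C/G, transversion), 17 (C/G, transversion).
Of the 3 differences, 1 transition and 2 transversions over 26 sites: P = 1/26 = 0.038462, Q = 2/26 = 0.076923.
d = −0.5·ln(0.846153) − 0.25·ln(0.846154) = −0.5·(-0.167055) − 0.25·(-0.167054) = 0.1253.

0.1253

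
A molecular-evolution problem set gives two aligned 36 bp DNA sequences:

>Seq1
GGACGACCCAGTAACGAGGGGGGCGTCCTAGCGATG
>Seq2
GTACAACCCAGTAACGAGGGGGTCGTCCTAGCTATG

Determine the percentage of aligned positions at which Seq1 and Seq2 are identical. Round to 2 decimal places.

The sequences differ at positions 2 (G/T), 5 (G/A), 23 (G/T), 33 (G/T).
32 of the 36 sites match, so the percent identity is 32/36 × 100 = 88.89%.

88.89%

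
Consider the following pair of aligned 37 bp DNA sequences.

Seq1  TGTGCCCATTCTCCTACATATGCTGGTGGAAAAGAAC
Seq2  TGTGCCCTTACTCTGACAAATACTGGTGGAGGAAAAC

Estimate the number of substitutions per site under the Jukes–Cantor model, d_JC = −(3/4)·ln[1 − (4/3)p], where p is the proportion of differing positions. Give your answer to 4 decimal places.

The sequences differ at positions 8 (A/T), 10 (T/A), 14 (C/T), 15 (T/G), 19 (T/A), 22 (G/A), 31 (A/G), 32 (A/G), 34 (G/A).
p = 9/37 = 0.243243.
d = −0.75 · ln(1 − (4/3)·0.243243) = −0.75 · ln(0.675676) = −0.75 · (-0.392042) = 0.2940.

0.2940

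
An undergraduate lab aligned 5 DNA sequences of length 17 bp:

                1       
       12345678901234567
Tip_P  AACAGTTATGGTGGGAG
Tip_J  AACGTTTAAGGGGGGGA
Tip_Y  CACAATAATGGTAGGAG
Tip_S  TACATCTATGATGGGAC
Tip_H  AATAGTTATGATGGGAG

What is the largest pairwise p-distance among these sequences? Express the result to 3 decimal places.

0.529

Pairwise Hamming distances:
  Tip_P vs Tip_J: 6
  Tip_P vs Tip_Y: 4
  Tip_P vs Tip_S: 5
  Tip_P vs Tip_H: 2
  Tip_J vs Tip_Y: 9
  Tip_J vs Tip_S: 8
  Tip_J vs Tip_H: 8
  Tip_Y vs Tip_S: 7
  Tip_Y vs Tip_H: 6
  Tip_S vs Tip_H: 5
The largest is 9 mismatches, between Tip_J and Tip_Y; p = 9/17 = 0.529.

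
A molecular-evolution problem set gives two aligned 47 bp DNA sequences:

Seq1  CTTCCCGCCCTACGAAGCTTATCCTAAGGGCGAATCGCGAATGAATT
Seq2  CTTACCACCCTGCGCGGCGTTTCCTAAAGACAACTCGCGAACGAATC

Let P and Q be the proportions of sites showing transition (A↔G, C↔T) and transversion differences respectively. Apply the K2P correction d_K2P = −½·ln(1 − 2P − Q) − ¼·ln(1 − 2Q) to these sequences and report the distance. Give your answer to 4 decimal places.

Differing sites — 4:C/A (Tv); 7:G/A (Ti); 12:A/G (Ti); 15:A/C (Tv); 16:A/G (Ti); 19:T/G (Tv); 21:A/T (Tv); 28:G/A (Ti); 30:G/A (Ti); 32:G/A (Ti); 34:A/C (Tv); 42:T/C (Ti); 47:T/C (Ti).
Of the 13 differences, 8 transitions and 5 transversions over 47 sites: P = 8/47 = 0.170213, Q = 5/47 = 0.106383.
d = −0.5·ln(0.553191) − 0.25·ln(0.787234) = −0.5·(-0.592052) − 0.25·(-0.239230) = 0.3558.

0.3558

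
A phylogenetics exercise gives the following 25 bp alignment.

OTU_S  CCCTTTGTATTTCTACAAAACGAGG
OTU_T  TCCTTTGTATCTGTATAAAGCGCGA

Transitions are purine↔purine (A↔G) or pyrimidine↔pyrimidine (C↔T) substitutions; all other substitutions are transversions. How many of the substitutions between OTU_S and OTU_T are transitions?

5

Mismatches occur at site 1 (C→T, transition), site 11 (T→C, transition), site 13 (C→G, transversion), site 16 (C→T, transition), site 20 (A→G, transition), site 23 (A→C, transversion), site 25 (G→A, transition).
Of the 7 differences, 5 transitions and 2 transversions, so the answer is 5.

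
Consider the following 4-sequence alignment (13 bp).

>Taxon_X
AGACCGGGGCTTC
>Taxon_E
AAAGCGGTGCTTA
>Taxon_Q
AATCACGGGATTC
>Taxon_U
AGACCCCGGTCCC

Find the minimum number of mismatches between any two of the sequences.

4

Pairwise Hamming distances:
  Taxon_X vs Taxon_E: 4
  Taxon_X vs Taxon_Q: 5
  Taxon_X vs Taxon_U: 5
  Taxon_E vs Taxon_Q: 7
  Taxon_E vs Taxon_U: 9
  Taxon_Q vs Taxon_U: 7
The smallest is 4, between Taxon_X and Taxon_E.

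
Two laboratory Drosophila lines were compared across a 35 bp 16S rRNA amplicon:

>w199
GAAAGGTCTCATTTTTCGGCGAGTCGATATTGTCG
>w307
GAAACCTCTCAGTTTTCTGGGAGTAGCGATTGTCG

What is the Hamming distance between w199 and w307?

Mismatches occur at site 5 (G/C), site 6 (G/C), site 12 (T/G), site 18 (G/T), site 20 (C/G), site 25 (C/A), site 27 (A/C), site 28 (T/G).
That gives 8 mismatches out of 35 aligned sites, so the Hamming distance is 8.

8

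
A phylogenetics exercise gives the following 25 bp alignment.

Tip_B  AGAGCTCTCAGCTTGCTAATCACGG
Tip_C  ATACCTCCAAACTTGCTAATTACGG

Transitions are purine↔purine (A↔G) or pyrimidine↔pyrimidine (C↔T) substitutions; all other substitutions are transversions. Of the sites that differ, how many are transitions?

3

Mismatches occur at site 2 (G→T, transversion), site 4 (G→C, transversion), site 8 (T→C, transition), site 9 (C→A, transversion), site 11 (G→A, transition), site 21 (C→T, transition).
Of the 6 differences, 3 transitions and 3 transversions, so the answer is 3.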